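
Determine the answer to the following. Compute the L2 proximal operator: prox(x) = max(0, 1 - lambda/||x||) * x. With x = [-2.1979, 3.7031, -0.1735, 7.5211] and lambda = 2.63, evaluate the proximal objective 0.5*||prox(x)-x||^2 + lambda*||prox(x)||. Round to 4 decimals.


Step 1: Compute ||x||.
||x|| = 8.6684
Step 2: Compute scaling factor.
scale = max(0, 1 - 2.63/8.6684) = 0.6966
Step 3: prox(x) = [-1.5311, 2.5796, -0.1209, 5.2392]
||prox(x)|| = 6.0384
Step 4: Proximal objective.
0.5*||prox-x||^2 = 3.4585
lambda*||prox|| = 15.881
Total = 19.3394


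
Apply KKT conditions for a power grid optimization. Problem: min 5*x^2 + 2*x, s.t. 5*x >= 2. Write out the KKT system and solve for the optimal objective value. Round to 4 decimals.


Step 1: Try lambda = 0 (constraint inactive).
x_unc = -2/(2*5) = -0.2
Check: 5*-0.2 = -1.0 < 2 -- violated!
Step 2: Constraint must be active: 5*x = 2
x* = 2/5 = 0.4
lambda = (2*5*0.4 + 2)/5 = 1.2
Step 3: Compute optimal value.
f(x*) = 5*0.4^2 + 2*0.4 = 1.6


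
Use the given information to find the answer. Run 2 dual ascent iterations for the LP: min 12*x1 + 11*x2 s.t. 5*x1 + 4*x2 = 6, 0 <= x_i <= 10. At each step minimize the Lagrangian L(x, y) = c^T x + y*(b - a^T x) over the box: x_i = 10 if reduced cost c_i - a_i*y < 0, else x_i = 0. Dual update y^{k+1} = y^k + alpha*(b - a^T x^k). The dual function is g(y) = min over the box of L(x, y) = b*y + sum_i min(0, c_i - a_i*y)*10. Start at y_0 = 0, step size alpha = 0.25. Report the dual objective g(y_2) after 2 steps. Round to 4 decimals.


Dual ascent for LP: min 12*x1 + 11*x2, 5*x1 + 4*x2 = 6, 0 <= x_i <= 10
Step 1: y^k = 0.0, reduced costs: (12.0, 11.0)
  x^k = (0.0, 0.0), subgradient = b - a^T x = 6.0
  y^{k+1} = 0.0 + 0.25*6.0 = 1.5
Step 2: y^k = 1.5, reduced costs: (4.5, 5.0)
  x^k = (0.0, 0.0), subgradient = b - a^T x = 6.0
  y^{k+1} = 1.5 + 0.25*6.0 = 3.0
Dual objective at y_2 = 3.0: reduced costs (-3.0, -1.0), box minimizer x = (10.0, 10.0)
g(y_2) = b*y + (c1 - a1*y)*x1 + (c2 - a2*y)*x2 = 6*3.0 + (-3.0)*10.0 + (-1.0)*10.0 = 18.0 - 30.0 - 10.0 = -22.0


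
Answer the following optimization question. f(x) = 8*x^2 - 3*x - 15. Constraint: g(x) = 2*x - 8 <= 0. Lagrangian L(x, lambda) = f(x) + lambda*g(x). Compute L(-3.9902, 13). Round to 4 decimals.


Step 1: Evaluate f(x).
f(-3.9902) = 8*(-3.9902)^2 - 3*(-3.9902) - 15 = 124.3442
Step 2: Evaluate g(x).
g(-3.9902) = 2*-3.9902 - 8 = -15.9804
Step 3: Compute Lagrangian.
L = 124.3442 + 13*-15.9804 = -83.401


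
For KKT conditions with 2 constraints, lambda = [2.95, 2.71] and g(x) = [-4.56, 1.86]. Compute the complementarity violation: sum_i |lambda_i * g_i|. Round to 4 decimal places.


KKT complementary slackness check:
lambda_1 * g_1 = 2.95 * -4.56 = -13.452
lambda_2 * g_2 = 2.71 * 1.86 = 5.0406
Total violation = 13.452 + 5.0406 = 18.4926


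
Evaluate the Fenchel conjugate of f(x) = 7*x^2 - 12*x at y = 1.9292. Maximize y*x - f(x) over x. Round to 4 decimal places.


f*(y) = sup_x {y*x - a*x^2 - b*x} = sup_x {(y-b)*x - a*x^2}
FOC: (y - b) - 2a*x = 0 => x* = (y - b)/(2a)
x* = (1.9292 + 12)/(2*7) = 0.9949
f*(1.9292) = (y-b)^2/(4a) = (1.9292 + 12)^2/(4*7)
= 194.0226/28 = 6.9294


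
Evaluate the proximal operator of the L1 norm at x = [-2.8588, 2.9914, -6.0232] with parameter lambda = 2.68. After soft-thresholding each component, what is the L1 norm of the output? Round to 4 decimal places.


Soft-thresholding with lambda = 2.68:
prox(-2.8588) = sign(-2.8588)*max(|-2.8588| - 2.68, 0) = -0.1788
prox(2.9914) = sign(2.9914)*max(|2.9914| - 2.68, 0) = 0.3114
prox(-6.0232) = sign(-6.0232)*max(|-6.0232| - 2.68, 0) = -3.3432
prox(x) = [-0.1788, 0.3114, -3.3432]
||prox(x)||_1 = 0.1788 + 0.3114 + 3.3432 = 3.8334


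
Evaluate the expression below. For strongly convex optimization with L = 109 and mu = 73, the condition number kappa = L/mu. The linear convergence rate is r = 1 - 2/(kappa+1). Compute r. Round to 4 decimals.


Step 1: Compute the condition number.
kappa = L/mu = 109/73 = 1.4932
Step 2: Compute the convergence rate.
r = 1 - 2/(kappa + 1) = 1 - 2*mu/(L + mu) = (L - mu)/(L + mu) = 36/182 = 0.1978


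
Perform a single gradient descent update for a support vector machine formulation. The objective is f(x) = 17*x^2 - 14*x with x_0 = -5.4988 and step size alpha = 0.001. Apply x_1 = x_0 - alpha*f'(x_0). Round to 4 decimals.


We compute the gradient at x_0 and apply the update.
f'(x) = 34*x - 14
f'(-5.4988) = 34*-5.4988 - 14 = -200.9592
x_1 = -5.4988 - 0.001*-200.9592 = -5.2978


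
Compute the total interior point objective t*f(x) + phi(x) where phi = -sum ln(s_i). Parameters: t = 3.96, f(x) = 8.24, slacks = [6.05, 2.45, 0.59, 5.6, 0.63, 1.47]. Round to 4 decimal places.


Step 1: Compute log-barrier.
ln values: [1.8001, 0.8961, -0.5276, 1.7228, -0.462, 0.3853]
phi = -(1.8001 + 0.8961 - 0.5276 + 1.7228 - 0.462 + 0.3853) = -3.8145
Step 2: Compute augmented objective.
t*f(x) = 3.96*8.24 = 32.6304
Total = 32.6304 - 3.8145 = 28.8159


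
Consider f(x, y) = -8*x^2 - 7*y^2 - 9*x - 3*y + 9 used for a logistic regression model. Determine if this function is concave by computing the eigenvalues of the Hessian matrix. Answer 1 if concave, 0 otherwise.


The Hessian of f(x,y) = -8*x^2 - 7*y^2 - 9*x - 3*y + 9 is:
H = [[-16, 0], [0, -14]]
Trace = -16 - 14 = -30
Determinant = -16*-14 - (0)^2 = 224
Discriminant = (-30)^2 - 4*224 = 4.0
Eigenvalues: lambda_1 = -16.0, lambda_2 = -14.0
The function is concave.

1


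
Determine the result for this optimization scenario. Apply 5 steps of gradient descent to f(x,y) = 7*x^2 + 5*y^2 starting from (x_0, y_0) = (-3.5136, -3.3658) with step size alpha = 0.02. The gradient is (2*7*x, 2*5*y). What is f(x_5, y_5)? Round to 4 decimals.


Gradient descent on f(x,y) = 7*x^2 + 5*y^2.
Starting point: (-3.5136, -3.3658), alpha = 0.02
Step 1: grad_x = 2*7*-3.5136 = -49.1904, grad_y = 2*5*-3.3658 = -33.658
  x_1 = -3.5136 - 0.02*-49.1904 = -2.5298
  y_1 = -3.3658 - 0.02*-33.658 = -2.6926
Step 2: grad_x = 2*7*-2.5298 = -35.4171, grad_y = 2*5*-2.6926 = -26.9264
  x_2 = -2.5298 - 0.02*-35.4171 = -1.8215
  y_2 = -2.6926 - 0.02*-26.9264 = -2.1541
Step 3: grad_x = 2*7*-1.8215 = -25.5003, grad_y = 2*5*-2.1541 = -21.5411
  x_3 = -1.8215 - 0.02*-25.5003 = -1.3114
  y_3 = -2.1541 - 0.02*-21.5411 = -1.7233
Step 4: grad_x = 2*7*-1.3114 = -18.3602, grad_y = 2*5*-1.7233 = -17.2329
  x_4 = -1.3114 - 0.02*-18.3602 = -0.9442
  y_4 = -1.7233 - 0.02*-17.2329 = -1.3786
Step 5: grad_x = 2*7*-0.9442 = -13.2194, grad_y = 2*5*-1.3786 = -13.7863
  x_5 = -0.9442 - 0.02*-13.2194 = -0.6799
  y_5 = -1.3786 - 0.02*-13.7863 = -1.1029
f(-0.6799, -1.1029) = 7*(-0.6799)^2 + 5*(-1.1029)^2 = 9.3174


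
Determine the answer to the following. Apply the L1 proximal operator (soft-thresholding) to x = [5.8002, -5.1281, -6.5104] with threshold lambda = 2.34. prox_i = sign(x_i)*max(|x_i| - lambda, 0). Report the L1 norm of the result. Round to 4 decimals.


Soft-thresholding with lambda = 2.34:
prox(5.8002) = sign(5.8002)*max(|5.8002| - 2.34, 0) = 3.4602
prox(-5.1281) = sign(-5.1281)*max(|-5.1281| - 2.34, 0) = -2.7881
prox(-6.5104) = sign(-6.5104)*max(|-6.5104| - 2.34, 0) = -4.1704
prox(x) = [3.4602, -2.7881, -4.1704]
||prox(x)||_1 = 3.4602 + 2.7881 + 4.1704 = 10.4187


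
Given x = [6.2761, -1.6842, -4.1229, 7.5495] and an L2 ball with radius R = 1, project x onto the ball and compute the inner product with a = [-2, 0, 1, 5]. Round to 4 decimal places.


Step 1: Compute ||x|| (intermediates to 6 decimals).
||x|| = sqrt(6.2761^2 + (-1.6842)^2 + (-4.1229)^2 + 7.5495^2) = 10.780502
Step 2: Project.
Since ||x|| > R, scale = R/||x|| = 1/10.780502 = 0.09276, proj(x) = scale * x
proj(x) = [0.582171, -0.156226, -0.38244, 0.700292]
Step 3: Dot product.
a^T * proj(x) = -2*0.582171 + 0*(-0.156226) + 1*(-0.38244) + 5*0.700292 = 1.9547


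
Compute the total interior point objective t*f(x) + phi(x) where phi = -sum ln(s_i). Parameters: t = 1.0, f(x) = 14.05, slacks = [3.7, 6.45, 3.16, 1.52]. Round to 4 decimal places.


Step 1: Compute log-barrier.
ln values: [1.3083, 1.8641, 1.1506, 0.4187]
phi = -(1.3083 + 1.8641 + 1.1506 + 0.4187) = -4.7417
Step 2: Compute augmented objective.
t*f(x) = 1.0*14.05 = 14.05
Total = 14.05 - 4.7417 = 9.3083


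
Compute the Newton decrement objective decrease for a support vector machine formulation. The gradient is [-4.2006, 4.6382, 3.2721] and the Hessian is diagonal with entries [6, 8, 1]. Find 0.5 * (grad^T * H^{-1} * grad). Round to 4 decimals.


Step 1: H is diagonal, so H^(-1) * g = [-0.7001, 0.5798, 3.2721].
Step 2: g^T H^(-1) g = sum_i g_i^2 / H_ii
  = (-4.2006)^2/6 + (4.6382)^2/8 + (3.2721)^2/1
  = 2.9408 + 2.6891 + 10.7066 = 16.3366
Step 3: Objective decrease = 0.5 * g^T H^(-1) g = 8.1683


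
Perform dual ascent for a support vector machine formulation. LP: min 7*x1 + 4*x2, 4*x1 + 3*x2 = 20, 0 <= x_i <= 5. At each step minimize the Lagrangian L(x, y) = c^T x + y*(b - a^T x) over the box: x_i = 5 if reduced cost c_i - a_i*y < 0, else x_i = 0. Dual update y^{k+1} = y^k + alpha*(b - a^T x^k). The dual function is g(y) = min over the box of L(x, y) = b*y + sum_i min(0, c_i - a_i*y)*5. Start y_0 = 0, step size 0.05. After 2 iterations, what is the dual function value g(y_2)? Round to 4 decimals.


Dual ascent for LP: min 7*x1 + 4*x2, 4*x1 + 3*x2 = 20, 0 <= x_i <= 5
Step 1: y^k = 0.0, reduced costs: (7.0, 4.0)
  x^k = (0.0, 0.0), subgradient = b - a^T x = 20.0
  y^{k+1} = 0.0 + 0.05*20.0 = 1.0
Step 2: y^k = 1.0, reduced costs: (3.0, 1.0)
  x^k = (0.0, 0.0), subgradient = b - a^T x = 20.0
  y^{k+1} = 1.0 + 0.05*20.0 = 2.0
Dual objective at y_2 = 2.0: reduced costs (-1.0, -2.0), box minimizer x = (5.0, 5.0)
g(y_2) = b*y + (c1 - a1*y)*x1 + (c2 - a2*y)*x2 = 20*2.0 + (-1.0)*5.0 + (-2.0)*5.0 = 40.0 - 5.0 - 10.0 = 25.0


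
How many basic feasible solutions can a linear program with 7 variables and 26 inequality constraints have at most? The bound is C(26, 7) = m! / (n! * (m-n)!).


Each vertex corresponds to some choice of n active constraints out of m, so the number of vertices is at most C(m, n) = m! / (n!(m-n)!).
m = 26, n = 7
Numerator: 26 * 25 * 24 * 23 * 22 * 21 * 20
Denominator: 7! = 5040
C(26, 7) = 657800


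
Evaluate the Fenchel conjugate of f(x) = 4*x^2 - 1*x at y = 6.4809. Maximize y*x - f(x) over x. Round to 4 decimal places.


f*(y) = sup_x {y*x - a*x^2 - b*x} = sup_x {(y-b)*x - a*x^2}
FOC: (y - b) - 2a*x = 0 => x* = (y - b)/(2a)
x* = (6.4809 + 1)/(2*4) = 0.9351
f*(6.4809) = (y-b)^2/(4a) = (6.4809 + 1)^2/(4*4)
= 55.9639/16 = 3.4977


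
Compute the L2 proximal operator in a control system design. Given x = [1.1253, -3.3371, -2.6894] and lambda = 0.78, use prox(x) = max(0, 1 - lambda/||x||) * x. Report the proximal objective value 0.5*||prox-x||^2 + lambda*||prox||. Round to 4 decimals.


Step 1: Compute ||x||.
||x|| = 4.4312
Step 2: Compute scaling factor.
scale = max(0, 1 - 0.78/4.4312) = 0.824
Step 3: prox(x) = [0.9272, -2.7497, -2.216]
||prox(x)|| = 3.6512
Step 4: Proximal objective.
0.5*||prox-x||^2 = 0.3042
lambda*||prox|| = 2.8479
Total = 3.1521


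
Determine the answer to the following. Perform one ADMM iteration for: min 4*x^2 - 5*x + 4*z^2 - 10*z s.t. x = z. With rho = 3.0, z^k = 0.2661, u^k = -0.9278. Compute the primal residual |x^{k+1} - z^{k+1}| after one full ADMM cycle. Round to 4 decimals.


ADMM iteration with rho = 3.0, z^k = 0.2661, u^k = -0.9278
Step 1: x-update.
Minimize 4*x^2 - 5*x + (3.0/2)*(x - 0.2661 - 0.9278)^2
FOC: (2*4 + 3.0)*x = 5 + 3.0*(0.2661 + 0.9278)
x^{k+1} = 0.7802
Step 2: z-update.
Minimize 4*z^2 - 10*z + (3.0/2)*(0.7802 - z - 0.9278)^2
FOC: (2*4 + 3.0)*z = 10 + 3.0*(0.7802 - 0.9278)
z^{k+1} = 0.8688
Step 3: u-update.
u^{k+1} = -0.9278 + 0.7802 - 0.8688 = -1.0165
Step 4: Primal residual = |0.7802 - 0.8688| = 0.0887


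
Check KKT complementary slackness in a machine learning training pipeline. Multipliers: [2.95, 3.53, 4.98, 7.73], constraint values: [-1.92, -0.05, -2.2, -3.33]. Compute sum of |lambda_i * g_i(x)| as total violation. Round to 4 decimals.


KKT complementary slackness check:
lambda_1 * g_1 = 2.95 * -1.92 = -5.664
lambda_2 * g_2 = 3.53 * -0.05 = -0.1765
lambda_3 * g_3 = 4.98 * -2.2 = -10.956
lambda_4 * g_4 = 7.73 * -3.33 = -25.7409
Total violation = 5.664 + 0.1765 + 10.956 + 25.7409 = 42.5374


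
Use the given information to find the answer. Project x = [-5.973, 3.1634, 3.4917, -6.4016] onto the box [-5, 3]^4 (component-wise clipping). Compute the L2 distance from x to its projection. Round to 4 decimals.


Project each component onto [-5, 3].
clip(-5.973) = -5.0, clip(3.1634) = 3.0, clip(3.4917) = 3.0, clip(-6.4016) = -5.0
Projection = [-5.0, 3.0, 3.0, -5.0]
Squared diffs: [0.9467, 0.0267, 0.2418, 1.9645]
Distance = sqrt(3.1797) = 1.7832


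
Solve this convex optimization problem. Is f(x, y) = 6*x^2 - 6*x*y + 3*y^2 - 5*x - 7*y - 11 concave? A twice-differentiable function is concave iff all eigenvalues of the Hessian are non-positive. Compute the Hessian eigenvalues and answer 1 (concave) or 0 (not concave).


The Hessian of f(x,y) = 6*x^2 - 6*x*y + 3*y^2 - 5*x - 7*y - 11 is:
H = [[12, -6], [-6, 6]]
Trace = 12 + 6 = 18
Determinant = 12*6 - (-6)^2 = 36
Discriminant = (18)^2 - 4*36 = 180.0
Eigenvalues: lambda_1 = 2.2918, lambda_2 = 15.7082
The function is not concave.

0


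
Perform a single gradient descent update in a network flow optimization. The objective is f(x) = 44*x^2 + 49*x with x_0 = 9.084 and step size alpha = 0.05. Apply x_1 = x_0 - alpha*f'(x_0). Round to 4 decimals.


We compute the gradient at x_0 and apply the update.
f'(x) = 88*x + 49
f'(9.084) = 88*9.084 + 49 = 848.392
x_1 = 9.084 - 0.05*848.392 = -33.3356


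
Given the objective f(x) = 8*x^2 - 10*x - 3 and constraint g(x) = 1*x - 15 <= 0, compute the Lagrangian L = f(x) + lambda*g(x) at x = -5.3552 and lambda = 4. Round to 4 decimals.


Step 1: Evaluate f(x).
f(-5.3552) = 8*(-5.3552)^2 - 10*(-5.3552) - 3 = 279.9773
Step 2: Evaluate g(x).
g(-5.3552) = 1*-5.3552 - 15 = -20.3552
Step 3: Compute Lagrangian.
L = 279.9773 + 4*-20.3552 = 198.5565


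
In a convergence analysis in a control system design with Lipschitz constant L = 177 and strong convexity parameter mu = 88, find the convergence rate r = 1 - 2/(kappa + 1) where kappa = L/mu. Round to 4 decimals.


Step 1: Compute the condition number.
kappa = L/mu = 177/88 = 2.0114
Step 2: Compute the convergence rate.
r = 1 - 2/(kappa + 1) = 1 - 2*mu/(L + mu) = (L - mu)/(L + mu) = 89/265 = 0.3358


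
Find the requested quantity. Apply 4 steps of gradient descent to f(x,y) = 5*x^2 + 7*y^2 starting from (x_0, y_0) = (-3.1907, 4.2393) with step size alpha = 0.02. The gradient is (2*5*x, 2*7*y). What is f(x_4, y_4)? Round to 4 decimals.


Gradient descent on f(x,y) = 5*x^2 + 7*y^2.
Starting point: (-3.1907, 4.2393), alpha = 0.02
Step 1: grad_x = 2*5*-3.1907 = -31.907, grad_y = 2*7*4.2393 = 59.3502
  x_1 = -3.1907 - 0.02*-31.907 = -2.5526
  y_1 = 4.2393 - 0.02*59.3502 = 3.0523
Step 2: grad_x = 2*5*-2.5526 = -25.5256, grad_y = 2*7*3.0523 = 42.7321
  x_2 = -2.5526 - 0.02*-25.5256 = -2.042
  y_2 = 3.0523 - 0.02*42.7321 = 2.1977
Step 3: grad_x = 2*5*-2.042 = -20.4205, grad_y = 2*7*2.1977 = 30.7671
  x_3 = -2.042 - 0.02*-20.4205 = -1.6336
  y_3 = 2.1977 - 0.02*30.7671 = 1.5823
Step 4: grad_x = 2*5*-1.6336 = -16.3364, grad_y = 2*7*1.5823 = 22.1523
  x_4 = -1.6336 - 0.02*-16.3364 = -1.3069
  y_4 = 1.5823 - 0.02*22.1523 = 1.1393
f(-1.3069, 1.1393) = 5*(-1.3069)^2 + 7*1.1393^2 = 17.6255


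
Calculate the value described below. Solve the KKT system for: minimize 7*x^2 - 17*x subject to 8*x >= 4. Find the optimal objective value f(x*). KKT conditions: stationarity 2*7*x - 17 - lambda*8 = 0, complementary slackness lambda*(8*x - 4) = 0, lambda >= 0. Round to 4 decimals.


Step 1: Try lambda = 0 (constraint inactive).
Stationarity: 2*7*x - 17 = 0
x* = 17/(2*7) = 17/14 = 1.2143 (rounded; the exact value 17/14 is used below)
Check constraint: 8*1.2143 = 9.7144 >= 4 -- satisfied.
Step 2: Compute optimal value.
f(x*) = 7*(17/14)^2 - 17*(17/14) = -10.3214


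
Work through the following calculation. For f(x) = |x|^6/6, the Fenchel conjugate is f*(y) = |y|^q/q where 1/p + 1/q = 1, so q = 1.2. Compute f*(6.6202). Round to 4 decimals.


The conjugate exponent q satisfies 1/p + 1/q = 1.
p = 6, so q = 6/(6 - 1) = 1.2
|y|^q = 6.6202^1.2 = 9.6615
f*(6.6202) = 9.6615 / 1.2 = 8.0513


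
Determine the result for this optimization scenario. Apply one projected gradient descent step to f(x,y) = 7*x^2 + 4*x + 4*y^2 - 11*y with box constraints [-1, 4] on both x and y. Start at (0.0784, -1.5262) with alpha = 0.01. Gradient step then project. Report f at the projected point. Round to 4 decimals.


Step 1: Compute gradient at (0.0784, -1.5262).
grad_x = 2*7*0.0784 + 4 = 5.0976
grad_y = 2*4*-1.5262 - 11 = -23.2096
Step 2: Gradient step.
x_raw = 0.0784 - 0.01*5.0976 = 0.0274
y_raw = -1.5262 - 0.01*-23.2096 = -1.2941
Step 3: Project onto [-1, 4].
x_proj = clip(0.0274) = 0.0274
y_proj = clip(-1.2941) = -1.0
Step 4: Evaluate f.
f(0.0274, -1.0) = 15.115


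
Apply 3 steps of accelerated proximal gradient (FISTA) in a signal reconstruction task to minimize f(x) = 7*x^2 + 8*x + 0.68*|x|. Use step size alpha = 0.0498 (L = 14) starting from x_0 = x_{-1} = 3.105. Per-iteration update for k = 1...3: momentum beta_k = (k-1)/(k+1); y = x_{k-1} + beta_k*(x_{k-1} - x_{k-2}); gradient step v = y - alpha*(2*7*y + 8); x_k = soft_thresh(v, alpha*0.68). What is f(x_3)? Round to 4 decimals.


FISTA on f(x) = 7*x^2 + 8*x + 0.68*|x|
L = 14, alpha = 0.0498
Iteration 1: beta = 0.0, y = 3.105 + 0.0*(3.105 - 3.105) = 3.105
  grad(y) = 51.47, v = y - alpha*grad = 0.5418
  prox(v) = soft_thresh(0.5418, 0.0339) = 0.5079
Iteration 2: beta = 0.3333, y = 0.5079 + 0.3333*(0.5079 - 3.105) = -0.3578
  grad(y) = 2.9914, v = y - alpha*grad = -0.5067
  prox(v) = soft_thresh(-0.5067, 0.0339) = -0.4729
Iteration 3: beta = 0.5, y = -0.4729 + 0.5*(-0.4729 - 0.5079) = -0.9633
  grad(y) = -5.4857, v = y - alpha*grad = -0.6901
  prox(v) = soft_thresh(-0.6901, 0.0339) = -0.6562
f(x_3) = 7*(-0.6562)^2 + 8*(-0.6562) + 0.68*|-0.6562| = -1.7892


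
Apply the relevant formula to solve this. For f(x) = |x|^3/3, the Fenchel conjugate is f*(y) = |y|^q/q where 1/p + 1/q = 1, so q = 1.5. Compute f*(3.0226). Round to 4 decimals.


The conjugate exponent q satisfies 1/p + 1/q = 1.
p = 3, so q = 3/(3 - 1) = 1.5
|y|^q = 3.0226^1.5 = 5.255
f*(3.0226) = 5.255 / 1.5 = 3.5033


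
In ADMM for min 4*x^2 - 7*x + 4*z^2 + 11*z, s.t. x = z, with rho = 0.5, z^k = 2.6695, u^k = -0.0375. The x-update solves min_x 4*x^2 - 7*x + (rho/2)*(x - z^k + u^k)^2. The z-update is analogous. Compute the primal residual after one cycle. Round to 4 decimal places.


ADMM iteration with rho = 0.5, z^k = 2.6695, u^k = -0.0375
Step 1: x-update.
Minimize 4*x^2 - 7*x + (0.5/2)*(x - 2.6695 - 0.0375)^2
FOC: (2*4 + 0.5)*x = 7 + 0.5*(2.6695 + 0.0375)
x^{k+1} = 0.9828
Step 2: z-update.
Minimize 4*z^2 + 11*z + (0.5/2)*(0.9828 - z - 0.0375)^2
FOC: (2*4 + 0.5)*z = -11 + 0.5*(0.9828 - 0.0375)
z^{k+1} = -1.2385
Step 3: u-update.
u^{k+1} = -0.0375 + 0.9828 + 1.2385 = 2.1838
Step 4: Primal residual = |0.9828 + 1.2385| = 2.2213


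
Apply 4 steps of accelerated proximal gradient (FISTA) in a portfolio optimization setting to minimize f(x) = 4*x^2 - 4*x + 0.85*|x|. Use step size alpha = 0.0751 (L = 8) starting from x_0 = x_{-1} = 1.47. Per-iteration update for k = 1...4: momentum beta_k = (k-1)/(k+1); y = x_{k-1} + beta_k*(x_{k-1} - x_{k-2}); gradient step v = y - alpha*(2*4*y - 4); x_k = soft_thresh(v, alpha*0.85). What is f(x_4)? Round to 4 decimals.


FISTA on f(x) = 4*x^2 - 4*x + 0.85*|x|
L = 8, alpha = 0.0751
Iteration 1: beta = 0.0, y = 1.47 + 0.0*(1.47 - 1.47) = 1.47
  grad(y) = 7.76, v = y - alpha*grad = 0.8872
  prox(v) = soft_thresh(0.8872, 0.0638) = 0.8234
Iteration 2: beta = 0.3333, y = 0.8234 + 0.3333*(0.8234 - 1.47) = 0.6079
  grad(y) = 0.8628, v = y - alpha*grad = 0.5431
  prox(v) = soft_thresh(0.5431, 0.0638) = 0.4792
Iteration 3: beta = 0.5, y = 0.4792 + 0.5*(0.4792 - 0.8234) = 0.3071
  grad(y) = -1.5429, v = y - alpha*grad = 0.423
  prox(v) = soft_thresh(0.423, 0.0638) = 0.3592
Iteration 4: beta = 0.6, y = 0.3592 + 0.6*(0.3592 - 0.4792) = 0.2871
  grad(y) = -1.7028, v = y - alpha*grad = 0.415
  prox(v) = soft_thresh(0.415, 0.0638) = 0.3512
f(x_4) = 4*0.3512^2 - 4*0.3512 + 0.85*|0.3512| = -0.6129


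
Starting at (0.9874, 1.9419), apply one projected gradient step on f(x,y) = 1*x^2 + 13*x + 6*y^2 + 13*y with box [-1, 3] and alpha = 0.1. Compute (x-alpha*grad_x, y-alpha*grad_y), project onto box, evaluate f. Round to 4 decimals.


Step 1: Compute gradient at (0.9874, 1.9419).
grad_x = 2*1*0.9874 + 13 = 14.9748
grad_y = 2*6*1.9419 + 13 = 36.3028
Step 2: Gradient step.
x_raw = 0.9874 - 0.1*14.9748 = -0.5101
y_raw = 1.9419 - 0.1*36.3028 = -1.6884
Step 3: Project onto [-1, 3].
x_proj = clip(-0.5101) = -0.5101
y_proj = clip(-1.6884) = -1.0
Step 4: Evaluate f.
f(-0.5101, -1.0) = -13.3709


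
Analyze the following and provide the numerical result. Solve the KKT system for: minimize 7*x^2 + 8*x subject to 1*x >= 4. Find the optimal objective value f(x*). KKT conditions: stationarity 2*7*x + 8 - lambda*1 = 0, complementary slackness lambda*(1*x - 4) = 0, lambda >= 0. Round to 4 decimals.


Step 1: Try lambda = 0 (constraint inactive).
x_unc = -8/(2*7) = -0.5714
Check: 1*-0.5714 = -0.5714 < 4 -- violated!
Step 2: Constraint must be active: 1*x = 4
x* = 4/1 = 4.0
lambda = (2*7*4.0 + 8)/1 = 64.0
Step 3: Compute optimal value.
f(x*) = 7*4.0^2 + 8*4.0 = 144.0


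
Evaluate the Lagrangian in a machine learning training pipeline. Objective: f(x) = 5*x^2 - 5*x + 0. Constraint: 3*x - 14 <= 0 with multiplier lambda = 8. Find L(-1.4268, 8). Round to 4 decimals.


Step 1: Evaluate f(x).
f(-1.4268) = 5*(-1.4268)^2 - 5*(-1.4268) + 0 = 17.3128
Step 2: Evaluate g(x).
g(-1.4268) = 3*-1.4268 - 14 = -18.2804
Step 3: Compute Lagrangian.
L = 17.3128 + 8*-18.2804 = -128.9304


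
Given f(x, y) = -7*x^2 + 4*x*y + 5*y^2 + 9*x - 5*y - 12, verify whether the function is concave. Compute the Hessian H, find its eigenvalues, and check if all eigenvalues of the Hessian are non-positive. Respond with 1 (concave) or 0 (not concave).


The Hessian of f(x,y) = -7*x^2 + 4*x*y + 5*y^2 + 9*x - 5*y - 12 is:
H = [[-14, 4], [4, 10]]
Trace = -14 + 10 = -4
Determinant = -14*10 - (4)^2 = -156
Discriminant = (-4)^2 - 4*-156 = 640.0
Eigenvalues: lambda_1 = -14.6491, lambda_2 = 10.6491
The function is not concave.

0


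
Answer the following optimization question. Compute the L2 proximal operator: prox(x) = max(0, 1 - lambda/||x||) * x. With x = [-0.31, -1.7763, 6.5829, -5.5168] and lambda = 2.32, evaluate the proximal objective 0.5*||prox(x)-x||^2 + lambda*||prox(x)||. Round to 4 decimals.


Step 1: Compute ||x||.
||x|| = 8.7762
Step 2: Compute scaling factor.
scale = max(0, 1 - 2.32/8.7762) = 0.7356
Step 3: prox(x) = [-0.2281, -1.3067, 4.8427, -4.0584]
||prox(x)|| = 6.4562
Step 4: Proximal objective.
0.5*||prox-x||^2 = 2.6912
lambda*||prox|| = 14.9784
Total = 17.6695


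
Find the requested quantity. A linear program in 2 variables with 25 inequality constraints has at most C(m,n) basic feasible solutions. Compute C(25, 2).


Each vertex corresponds to some choice of n active constraints out of m, so the number of vertices is at most C(m, n) = m! / (n!(m-n)!).
m = 25, n = 2
Numerator: 25 * 24
Denominator: 2! = 2
C(25, 2) = 300


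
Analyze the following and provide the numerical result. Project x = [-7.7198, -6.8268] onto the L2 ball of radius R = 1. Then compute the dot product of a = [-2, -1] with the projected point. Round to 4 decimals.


Step 1: Compute ||x|| (intermediates to 6 decimals).
||x|| = sqrt((-7.7198)^2 + (-6.8268)^2) = 10.305363
Step 2: Project.
Since ||x|| > R, scale = R/||x|| = 1/10.305363 = 0.097037, proj(x) = scale * x
proj(x) = [-0.749106, -0.662452]
Step 3: Dot product.
a^T * proj(x) = -2*(-0.749106) - 1*(-0.662452) = 2.1607


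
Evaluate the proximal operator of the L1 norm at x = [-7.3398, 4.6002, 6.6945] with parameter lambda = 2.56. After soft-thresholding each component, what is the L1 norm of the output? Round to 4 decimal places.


Soft-thresholding with lambda = 2.56:
prox(-7.3398) = sign(-7.3398)*max(|-7.3398| - 2.56, 0) = -4.7798
prox(4.6002) = sign(4.6002)*max(|4.6002| - 2.56, 0) = 2.0402
prox(6.6945) = sign(6.6945)*max(|6.6945| - 2.56, 0) = 4.1345
prox(x) = [-4.7798, 2.0402, 4.1345]
||prox(x)||_1 = 4.7798 + 2.0402 + 4.1345 = 10.9545


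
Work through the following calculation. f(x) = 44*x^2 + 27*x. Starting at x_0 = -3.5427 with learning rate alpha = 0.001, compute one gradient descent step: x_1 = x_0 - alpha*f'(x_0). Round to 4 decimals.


We compute the gradient at x_0 and apply the update.
f'(x) = 88*x + 27
f'(-3.5427) = 88*-3.5427 + 27 = -284.7576
x_1 = -3.5427 - 0.001*-284.7576 = -3.2579


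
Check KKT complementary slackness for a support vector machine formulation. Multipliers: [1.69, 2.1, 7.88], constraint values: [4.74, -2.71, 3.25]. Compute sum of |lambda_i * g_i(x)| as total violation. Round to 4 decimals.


KKT complementary slackness check:
lambda_1 * g_1 = 1.69 * 4.74 = 8.0106
lambda_2 * g_2 = 2.1 * -2.71 = -5.691
lambda_3 * g_3 = 7.88 * 3.25 = 25.61
Total violation = 8.0106 + 5.691 + 25.61 = 39.3116


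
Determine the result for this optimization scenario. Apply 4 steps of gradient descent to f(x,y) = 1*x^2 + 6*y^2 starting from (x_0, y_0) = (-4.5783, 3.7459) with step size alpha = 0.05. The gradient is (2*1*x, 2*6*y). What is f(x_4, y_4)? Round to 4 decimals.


Gradient descent on f(x,y) = 1*x^2 + 6*y^2.
Starting point: (-4.5783, 3.7459), alpha = 0.05
Step 1: grad_x = 2*1*-4.5783 = -9.1566, grad_y = 2*6*3.7459 = 44.9508
  x_1 = -4.5783 - 0.05*-9.1566 = -4.1205
  y_1 = 3.7459 - 0.05*44.9508 = 1.4984
Step 2: grad_x = 2*1*-4.1205 = -8.2409, grad_y = 2*6*1.4984 = 17.9803
  x_2 = -4.1205 - 0.05*-8.2409 = -3.7084
  y_2 = 1.4984 - 0.05*17.9803 = 0.5993
Step 3: grad_x = 2*1*-3.7084 = -7.4168, grad_y = 2*6*0.5993 = 7.1921
  x_3 = -3.7084 - 0.05*-7.4168 = -3.3376
  y_3 = 0.5993 - 0.05*7.1921 = 0.2397
Step 4: grad_x = 2*1*-3.3376 = -6.6752, grad_y = 2*6*0.2397 = 2.8769
  x_4 = -3.3376 - 0.05*-6.6752 = -3.0038
  y_4 = 0.2397 - 0.05*2.8769 = 0.0959
f(-3.0038, 0.0959) = 1*(-3.0038)^2 + 6*0.0959^2 = 9.0781


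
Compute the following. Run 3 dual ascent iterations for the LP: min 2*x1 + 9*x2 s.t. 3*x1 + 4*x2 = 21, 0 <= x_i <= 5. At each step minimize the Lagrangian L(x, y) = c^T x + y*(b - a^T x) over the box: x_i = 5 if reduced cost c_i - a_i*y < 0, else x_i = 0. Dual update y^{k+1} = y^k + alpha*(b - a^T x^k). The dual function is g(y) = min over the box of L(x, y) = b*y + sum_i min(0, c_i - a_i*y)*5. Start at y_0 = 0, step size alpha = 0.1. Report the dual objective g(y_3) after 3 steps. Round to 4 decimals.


Dual ascent for LP: min 2*x1 + 9*x2, 3*x1 + 4*x2 = 21, 0 <= x_i <= 5
Step 1: y^k = 0.0, reduced costs: (2.0, 9.0)
  x^k = (0.0, 0.0), subgradient = b - a^T x = 21.0
  y^{k+1} = 0.0 + 0.1*21.0 = 2.1
Step 2: y^k = 2.1, reduced costs: (-4.3, 0.6)
  x^k = (5.0, 0.0), subgradient = b - a^T x = 6.0
  y^{k+1} = 2.1 + 0.1*6.0 = 2.7
Step 3: y^k = 2.7, reduced costs: (-6.1, -1.8)
  x^k = (5.0, 5.0), subgradient = b - a^T x = -14.0
  y^{k+1} = 2.7 + 0.1*-14.0 = 1.3
Dual objective at y_3 = 1.3: reduced costs (-1.9, 3.8), box minimizer x = (5.0, 0.0)
g(y_3) = b*y + (c1 - a1*y)*x1 + (c2 - a2*y)*x2 = 21*1.3 + (-1.9)*5.0 + 3.8*0.0 = 27.3 - 9.5 + 0.0 = 17.8


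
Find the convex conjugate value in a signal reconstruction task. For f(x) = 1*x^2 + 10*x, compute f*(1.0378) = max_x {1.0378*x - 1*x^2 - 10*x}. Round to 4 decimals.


f*(y) = sup_x {y*x - a*x^2 - b*x} = sup_x {(y-b)*x - a*x^2}
FOC: (y - b) - 2a*x = 0 => x* = (y - b)/(2a)
x* = (1.0378 - 10)/(2*1) = -4.4811
f*(1.0378) = (y-b)^2/(4a) = (1.0378 - 10)^2/(4*1)
= 80.321/4 = 20.0803


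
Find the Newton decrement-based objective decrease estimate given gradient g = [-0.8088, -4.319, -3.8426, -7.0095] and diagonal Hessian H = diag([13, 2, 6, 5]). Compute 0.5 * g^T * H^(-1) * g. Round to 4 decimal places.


Step 1: H is diagonal, so H^(-1) * g = [-0.0622, -2.1595, -0.6404, -1.4019].
Step 2: g^T H^(-1) g = sum_i g_i^2 / H_ii
  = (-0.8088)^2/13 + (-4.319)^2/2 + (-3.8426)^2/6 + (-7.0095)^2/5
  = 0.0503 + 9.3269 + 2.4609 + 9.8266 = 21.6647
Step 3: Objective decrease = 0.5 * g^T H^(-1) g = 10.8324


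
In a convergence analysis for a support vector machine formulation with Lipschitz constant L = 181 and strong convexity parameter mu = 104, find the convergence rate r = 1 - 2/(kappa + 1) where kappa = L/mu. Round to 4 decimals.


Step 1: Compute the condition number.
kappa = L/mu = 181/104 = 1.7404
Step 2: Compute the convergence rate.
r = 1 - 2/(kappa + 1) = 1 - 2*mu/(L + mu) = (L - mu)/(L + mu) = 77/285 = 0.2702


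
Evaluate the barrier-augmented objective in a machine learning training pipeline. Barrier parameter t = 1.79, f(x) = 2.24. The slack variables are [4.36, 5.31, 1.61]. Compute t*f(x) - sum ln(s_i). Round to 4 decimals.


Step 1: Compute log-barrier.
ln values: [1.4725, 1.6696, 0.4762]
phi = -(1.4725 + 1.6696 + 0.4762) = -3.6183
Step 2: Compute augmented objective.
t*f(x) = 1.79*2.24 = 4.0096
Total = 4.0096 - 3.6183 = 0.3913


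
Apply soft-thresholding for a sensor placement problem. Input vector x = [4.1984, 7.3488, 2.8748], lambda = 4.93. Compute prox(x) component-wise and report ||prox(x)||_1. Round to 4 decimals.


Soft-thresholding with lambda = 4.93:
prox(4.1984) = sign(4.1984)*max(|4.1984| - 4.93, 0) = 0.0
prox(7.3488) = sign(7.3488)*max(|7.3488| - 4.93, 0) = 2.4188
prox(2.8748) = sign(2.8748)*max(|2.8748| - 4.93, 0) = 0.0
prox(x) = [0.0, 2.4188, 0.0]
||prox(x)||_1 = 0.0 + 2.4188 + 0.0 = 2.4188


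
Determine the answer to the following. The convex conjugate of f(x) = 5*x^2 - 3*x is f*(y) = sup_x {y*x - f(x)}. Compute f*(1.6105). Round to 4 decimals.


f*(y) = sup_x {y*x - a*x^2 - b*x} = sup_x {(y-b)*x - a*x^2}
FOC: (y - b) - 2a*x = 0 => x* = (y - b)/(2a)
x* = (1.6105 + 3)/(2*5) = 0.4611
f*(1.6105) = (y-b)^2/(4a) = (1.6105 + 3)^2/(4*5)
= 21.2567/20 = 1.0628


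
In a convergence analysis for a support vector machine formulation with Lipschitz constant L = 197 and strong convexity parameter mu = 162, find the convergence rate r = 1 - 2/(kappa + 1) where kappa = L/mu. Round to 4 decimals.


Step 1: Compute the condition number.
kappa = L/mu = 197/162 = 1.216
Step 2: Compute the convergence rate.
r = 1 - 2/(kappa + 1) = 1 - 2*mu/(L + mu) = (L - mu)/(L + mu) = 35/359 = 0.0975


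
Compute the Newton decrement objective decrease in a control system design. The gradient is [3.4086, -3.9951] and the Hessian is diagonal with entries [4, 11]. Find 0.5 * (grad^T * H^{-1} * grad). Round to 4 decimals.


Step 1: H is diagonal, so H^(-1) * g = [0.8522, -0.3632].
Step 2: g^T H^(-1) g = sum_i g_i^2 / H_ii
  = (3.4086)^2/4 + (-3.9951)^2/11
  = 2.9046 + 1.451 = 4.3556
Step 3: Objective decrease = 0.5 * g^T H^(-1) g = 2.1778


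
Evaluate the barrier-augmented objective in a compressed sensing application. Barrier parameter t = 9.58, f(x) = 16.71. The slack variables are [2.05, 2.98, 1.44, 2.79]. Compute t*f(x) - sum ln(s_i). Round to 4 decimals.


Step 1: Compute log-barrier.
ln values: [0.7178, 1.0919, 0.3646, 1.026]
phi = -(0.7178 + 1.0919 + 0.3646 + 1.026) = -3.2004
Step 2: Compute augmented objective.
t*f(x) = 9.58*16.71 = 160.0818
Total = 160.0818 - 3.2004 = 156.8814


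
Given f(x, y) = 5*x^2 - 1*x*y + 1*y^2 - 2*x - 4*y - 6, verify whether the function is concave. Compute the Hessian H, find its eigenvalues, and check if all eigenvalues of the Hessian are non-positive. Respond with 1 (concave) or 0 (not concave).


The Hessian of f(x,y) = 5*x^2 - 1*x*y + 1*y^2 - 2*x - 4*y - 6 is:
H = [[10, -1], [-1, 2]]
Trace = 10 + 2 = 12
Determinant = 10*2 - (-1)^2 = 19
Discriminant = (12)^2 - 4*19 = 68.0
Eigenvalues: lambda_1 = 1.8769, lambda_2 = 10.1231
The function is not concave.

0


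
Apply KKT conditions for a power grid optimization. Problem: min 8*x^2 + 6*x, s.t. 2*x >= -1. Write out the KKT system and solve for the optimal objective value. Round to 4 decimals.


Step 1: Try lambda = 0 (constraint inactive).
Stationarity: 2*8*x + 6 = 0
x* = -6/(2*8) = -0.375
Check constraint: 2*-0.375 = -0.75 >= -1 -- satisfied.
Step 2: Compute optimal value.
f(x*) = 8*(-0.375)^2 + 6*(-0.375) = -1.125


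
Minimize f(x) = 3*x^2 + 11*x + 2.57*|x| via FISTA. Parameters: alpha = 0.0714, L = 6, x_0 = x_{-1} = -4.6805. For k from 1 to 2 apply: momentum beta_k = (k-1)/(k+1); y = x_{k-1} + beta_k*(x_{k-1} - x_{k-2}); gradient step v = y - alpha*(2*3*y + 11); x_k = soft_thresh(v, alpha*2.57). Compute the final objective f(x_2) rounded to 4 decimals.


FISTA on f(x) = 3*x^2 + 11*x + 2.57*|x|
L = 6, alpha = 0.0714
Iteration 1: beta = 0.0, y = -4.6805 + 0.0*(-4.6805 + 4.6805) = -4.6805
  grad(y) = -17.083, v = y - alpha*grad = -3.4608
  prox(v) = soft_thresh(-3.4608, 0.1835) = -3.2773
Iteration 2: beta = 0.3333, y = -3.2773 + 0.3333*(-3.2773 + 4.6805) = -2.8095
  grad(y) = -5.8572, v = y - alpha*grad = -2.3913
  prox(v) = soft_thresh(-2.3913, 0.1835) = -2.2078
f(x_2) = 3*(-2.2078)^2 + 11*(-2.2078) + 2.57*|-2.2078| = -3.9885


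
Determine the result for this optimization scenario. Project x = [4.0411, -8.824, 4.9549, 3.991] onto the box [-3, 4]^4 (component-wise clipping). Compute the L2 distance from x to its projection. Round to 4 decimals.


Project each component onto [-3, 4].
clip(4.0411) = 4.0, clip(-8.824) = -3.0, clip(4.9549) = 4.0, clip(3.991) = 3.991
Projection = [4.0, -3.0, 4.0, 3.991]
Squared diffs: [0.0017, 33.919, 0.9118, 0.0]
Distance = sqrt(34.8325) = 5.9019


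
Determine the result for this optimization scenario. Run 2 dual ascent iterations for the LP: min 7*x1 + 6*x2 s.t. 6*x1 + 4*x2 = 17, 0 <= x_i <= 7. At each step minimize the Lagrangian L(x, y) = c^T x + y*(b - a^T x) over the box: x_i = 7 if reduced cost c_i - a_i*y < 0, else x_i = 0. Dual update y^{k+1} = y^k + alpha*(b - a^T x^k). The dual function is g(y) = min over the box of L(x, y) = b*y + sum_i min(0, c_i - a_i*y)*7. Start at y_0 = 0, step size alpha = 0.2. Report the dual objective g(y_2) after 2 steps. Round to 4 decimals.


Dual ascent for LP: min 7*x1 + 6*x2, 6*x1 + 4*x2 = 17, 0 <= x_i <= 7
Step 1: y^k = 0.0, reduced costs: (7.0, 6.0)
  x^k = (0.0, 0.0), subgradient = b - a^T x = 17.0
  y^{k+1} = 0.0 + 0.2*17.0 = 3.4
Step 2: y^k = 3.4, reduced costs: (-13.4, -7.6)
  x^k = (7.0, 7.0), subgradient = b - a^T x = -53.0
  y^{k+1} = 3.4 + 0.2*-53.0 = -7.2
Dual objective at y_2 = -7.2: reduced costs (50.2, 34.8), box minimizer x = (0.0, 0.0)
g(y_2) = b*y + (c1 - a1*y)*x1 + (c2 - a2*y)*x2 = 17*(-7.2) + 50.2*0.0 + 34.8*0.0 = -122.4 + 0.0 + 0.0 = -122.4


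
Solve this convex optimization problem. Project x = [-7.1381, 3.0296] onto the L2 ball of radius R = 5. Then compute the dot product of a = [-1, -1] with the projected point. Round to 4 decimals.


Step 1: Compute ||x|| (intermediates to 6 decimals).
||x|| = sqrt((-7.1381)^2 + 3.0296^2) = 7.754415
Step 2: Project.
Since ||x|| > R, scale = R/||x|| = 5/7.754415 = 0.644794, proj(x) = scale * x
proj(x) = [-4.602604, 1.953468]
Step 3: Dot product.
a^T * proj(x) = -1*(-4.602604) - 1*1.953468 = 2.6491


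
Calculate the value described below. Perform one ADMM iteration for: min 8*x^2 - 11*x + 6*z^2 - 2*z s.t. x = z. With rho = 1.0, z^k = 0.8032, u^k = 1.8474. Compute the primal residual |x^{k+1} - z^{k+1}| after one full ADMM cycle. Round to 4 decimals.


ADMM iteration with rho = 1.0, z^k = 0.8032, u^k = 1.8474
Step 1: x-update.
Minimize 8*x^2 - 11*x + (1.0/2)*(x - 0.8032 + 1.8474)^2
FOC: (2*8 + 1.0)*x = 11 + 1.0*(0.8032 - 1.8474)
x^{k+1} = 0.5856
Step 2: z-update.
Minimize 6*z^2 - 2*z + (1.0/2)*(0.5856 - z + 1.8474)^2
FOC: (2*6 + 1.0)*z = 2 + 1.0*(0.5856 + 1.8474)
z^{k+1} = 0.341
Step 3: u-update.
u^{k+1} = 1.8474 + 0.5856 - 0.341 = 2.092
Step 4: Primal residual = |0.5856 - 0.341| = 0.2446


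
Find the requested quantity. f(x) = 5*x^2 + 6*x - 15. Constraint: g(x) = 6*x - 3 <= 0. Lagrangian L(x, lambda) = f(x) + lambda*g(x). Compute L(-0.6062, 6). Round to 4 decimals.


Step 1: Evaluate f(x).
f(-0.6062) = 5*(-0.6062)^2 + 6*(-0.6062) - 15 = -16.7998
Step 2: Evaluate g(x).
g(-0.6062) = 6*-0.6062 - 3 = -6.6372
Step 3: Compute Lagrangian.
L = -16.7998 + 6*-6.6372 = -56.623


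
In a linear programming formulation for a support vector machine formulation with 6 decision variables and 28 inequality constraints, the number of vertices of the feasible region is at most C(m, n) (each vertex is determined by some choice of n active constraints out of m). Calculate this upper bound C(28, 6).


Each vertex corresponds to some choice of n active constraints out of m, so the number of vertices is at most C(m, n) = m! / (n!(m-n)!).
m = 28, n = 6
Numerator: 28 * 27 * 26 * 25 * 24 * 23
Denominator: 6! = 720
C(28, 6) = 376740


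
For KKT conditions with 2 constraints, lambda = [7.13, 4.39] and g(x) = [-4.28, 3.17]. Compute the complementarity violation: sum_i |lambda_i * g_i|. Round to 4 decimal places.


KKT complementary slackness check:
lambda_1 * g_1 = 7.13 * -4.28 = -30.5164
lambda_2 * g_2 = 4.39 * 3.17 = 13.9163
Total violation = 30.5164 + 13.9163 = 44.4327


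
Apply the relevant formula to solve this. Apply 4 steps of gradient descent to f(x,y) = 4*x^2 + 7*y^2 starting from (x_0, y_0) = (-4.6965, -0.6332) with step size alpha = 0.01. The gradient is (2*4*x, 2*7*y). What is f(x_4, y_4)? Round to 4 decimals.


Gradient descent on f(x,y) = 4*x^2 + 7*y^2.
Starting point: (-4.6965, -0.6332), alpha = 0.01
Step 1: grad_x = 2*4*-4.6965 = -37.572, grad_y = 2*7*-0.6332 = -8.8648
  x_1 = -4.6965 - 0.01*-37.572 = -4.3208
  y_1 = -0.6332 - 0.01*-8.8648 = -0.5446
Step 2: grad_x = 2*4*-4.3208 = -34.5662, grad_y = 2*7*-0.5446 = -7.6237
  x_2 = -4.3208 - 0.01*-34.5662 = -3.9751
  y_2 = -0.5446 - 0.01*-7.6237 = -0.4683
Step 3: grad_x = 2*4*-3.9751 = -31.8009, grad_y = 2*7*-0.4683 = -6.5564
  x_3 = -3.9751 - 0.01*-31.8009 = -3.6571
  y_3 = -0.4683 - 0.01*-6.5564 = -0.4028
Step 4: grad_x = 2*4*-3.6571 = -29.2569, grad_y = 2*7*-0.4028 = -5.6385
  x_4 = -3.6571 - 0.01*-29.2569 = -3.3645
  y_4 = -0.4028 - 0.01*-5.6385 = -0.3464
f(-3.3645, -0.3464) = 4*(-3.3645)^2 + 7*(-0.3464)^2 = 46.1203


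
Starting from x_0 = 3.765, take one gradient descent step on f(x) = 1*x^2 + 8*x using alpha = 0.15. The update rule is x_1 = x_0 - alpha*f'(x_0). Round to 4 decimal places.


We compute the gradient at x_0 and apply the update.
f'(x) = 2*x + 8
f'(3.765) = 2*3.765 + 8 = 15.53
x_1 = 3.765 - 0.15*15.53 = 1.4355


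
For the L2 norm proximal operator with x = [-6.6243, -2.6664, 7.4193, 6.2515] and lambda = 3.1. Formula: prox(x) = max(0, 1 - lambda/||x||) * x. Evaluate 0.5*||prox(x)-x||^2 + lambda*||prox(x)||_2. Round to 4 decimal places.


Step 1: Compute ||x||.
||x|| = 12.0465
Step 2: Compute scaling factor.
scale = max(0, 1 - 3.1/12.0465) = 0.7427
Step 3: prox(x) = [-4.9196, -1.9802, 5.51, 4.6428]
||prox(x)|| = 8.9465
Step 4: Proximal objective.
0.5*||prox-x||^2 = 4.805
lambda*||prox|| = 27.7342
Total = 32.5392


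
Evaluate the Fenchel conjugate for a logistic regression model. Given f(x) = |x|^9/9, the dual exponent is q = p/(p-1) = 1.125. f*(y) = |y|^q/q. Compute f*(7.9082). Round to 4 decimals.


The conjugate exponent q satisfies 1/p + 1/q = 1.
p = 9, so q = 9/(9 - 1) = 1.125
|y|^q = 7.9082^1.125 = 10.2409
f*(7.9082) = 10.2409 / 1.125 = 9.103


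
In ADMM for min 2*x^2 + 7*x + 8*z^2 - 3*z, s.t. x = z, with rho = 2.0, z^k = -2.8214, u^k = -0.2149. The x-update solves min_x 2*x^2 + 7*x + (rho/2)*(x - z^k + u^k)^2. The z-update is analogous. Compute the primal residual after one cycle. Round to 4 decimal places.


ADMM iteration with rho = 2.0, z^k = -2.8214, u^k = -0.2149
Step 1: x-update.
Minimize 2*x^2 + 7*x + (2.0/2)*(x + 2.8214 - 0.2149)^2
FOC: (2*2 + 2.0)*x = -7 + 2.0*(-2.8214 + 0.2149)
x^{k+1} = -2.0355
Step 2: z-update.
Minimize 8*z^2 - 3*z + (2.0/2)*(-2.0355 - z - 0.2149)^2
FOC: (2*8 + 2.0)*z = 3 + 2.0*(-2.0355 - 0.2149)
z^{k+1} = -0.0834
Step 3: u-update.
u^{k+1} = -0.2149 - 2.0355 + 0.0834 = -2.167
Step 4: Primal residual = |-2.0355 + 0.0834| = 1.9521


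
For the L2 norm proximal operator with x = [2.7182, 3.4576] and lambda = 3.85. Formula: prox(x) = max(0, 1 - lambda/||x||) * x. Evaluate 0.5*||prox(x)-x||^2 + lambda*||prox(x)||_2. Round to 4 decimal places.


Step 1: Compute ||x||.
||x|| = 4.3981
Step 2: Compute scaling factor.
scale = max(0, 1 - 3.85/4.3981) = 0.1246
Step 3: prox(x) = [0.3388, 0.4309]
||prox(x)|| = 0.5481
Step 4: Proximal objective.
0.5*||prox-x||^2 = 7.4113
lambda*||prox|| = 2.1102
Total = 9.5216
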